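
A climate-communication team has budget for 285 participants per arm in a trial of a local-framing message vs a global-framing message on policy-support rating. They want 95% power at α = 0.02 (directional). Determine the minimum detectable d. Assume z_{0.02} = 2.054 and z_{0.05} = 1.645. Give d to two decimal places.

For two independent groups of n = 285 each: d_min = (z_{α} + z_β)·√(2/n).
z-sum = 2.054 + 1.645 = 3.699.
d_min = 3.699 × √(2/285) = 3.699 × 0.0838 = 0.310.

d_min ≈ 0.31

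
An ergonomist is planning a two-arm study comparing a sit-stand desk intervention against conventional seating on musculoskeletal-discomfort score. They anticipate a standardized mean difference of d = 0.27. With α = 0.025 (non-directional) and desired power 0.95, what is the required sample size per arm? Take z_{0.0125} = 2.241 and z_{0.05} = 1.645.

For two independent groups with equal n: n = 2·((z_{α/2} + z_β) / d)².
z_{α/2} + z_β = 2.241 + 1.645 = 3.886.
n = 2 × (3.886 / 0.27)² = 2 × 14.393² = 2 × 207.15 = 414.3.
Round up to the next whole participant.

n = 415 per group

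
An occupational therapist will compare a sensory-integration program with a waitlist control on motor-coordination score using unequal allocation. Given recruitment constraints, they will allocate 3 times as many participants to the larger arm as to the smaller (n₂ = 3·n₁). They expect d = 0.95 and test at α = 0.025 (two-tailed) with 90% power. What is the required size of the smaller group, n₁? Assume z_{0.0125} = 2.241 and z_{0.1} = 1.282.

n₁ = 19

With allocation ratio k = n₂/n₁ = 3, Var(x̄₁−x̄₂) = σ²(1/n₁ + 1/(k·n₁)) = σ²·(k+1)/(k·n₁).
So n₁ = (1 + 1/k)·((z_{α/2} + z_β)/d)² = 1.333 × (3.523/0.95)².
n₁ = 1.333 × 13.75 = 18.3.
Round up: n₁ = 19, giving n₂ = 3 × 19 = 57.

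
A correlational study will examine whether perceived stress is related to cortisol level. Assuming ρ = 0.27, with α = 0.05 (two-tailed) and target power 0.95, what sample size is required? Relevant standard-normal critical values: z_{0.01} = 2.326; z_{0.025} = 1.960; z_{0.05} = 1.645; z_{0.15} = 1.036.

Fisher's z: C = ½·ln((1+r)/(1−r)) = ½·ln(1.7397) = 0.2769.
n = ((z_{α/2} + z_β)/C)² + 3.
(1.960 + 1.645) / 0.2769 = 3.605 / 0.2769 = 13.019.
n = 13.019² + 3 = 169.50 + 3 = 172.5.
Round up.

n = 173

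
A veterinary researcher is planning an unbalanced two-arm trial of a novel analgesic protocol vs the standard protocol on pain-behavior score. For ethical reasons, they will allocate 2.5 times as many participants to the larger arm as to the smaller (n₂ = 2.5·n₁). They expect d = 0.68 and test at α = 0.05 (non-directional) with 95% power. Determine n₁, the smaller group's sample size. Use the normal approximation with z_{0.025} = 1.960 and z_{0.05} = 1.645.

With allocation ratio k = n₂/n₁ = 2.5, Var(x̄₁−x̄₂) = σ²(1/n₁ + 1/(k·n₁)) = σ²·(k+1)/(k·n₁).
So n₁ = (1 + 1/k)·((z_{α/2} + z_β)/d)² = 1.400 × (3.605/0.68)².
n₁ = 1.400 × 28.11 = 39.3.
Round up: n₁ = 40, giving n₂ = 2.5 × 40 = 100.

n₁ = 40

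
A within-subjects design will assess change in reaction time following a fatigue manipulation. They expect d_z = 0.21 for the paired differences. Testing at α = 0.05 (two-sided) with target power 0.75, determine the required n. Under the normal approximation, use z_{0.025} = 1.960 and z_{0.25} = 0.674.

For a paired (one-sample on differences) test: n = ((z_{α/2} + z_β) / d)².
z_{α/2} + z_β = 1.960 + 0.674 = 2.634.
n = (2.634 / 0.21)² = 12.543² = 157.32.
Round up.

n = 158 pairs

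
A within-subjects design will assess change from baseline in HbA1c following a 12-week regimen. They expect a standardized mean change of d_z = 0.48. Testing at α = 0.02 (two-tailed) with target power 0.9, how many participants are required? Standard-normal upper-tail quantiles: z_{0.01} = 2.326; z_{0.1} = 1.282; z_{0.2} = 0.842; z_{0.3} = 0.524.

n = 57 pairs

For a paired (one-sample on differences) test: n = ((z_{α/2} + z_β) / d)².
z_{α/2} + z_β = 2.326 + 1.282 = 3.608.
n = (3.608 / 0.48)² = 7.517² = 56.50.
Round up.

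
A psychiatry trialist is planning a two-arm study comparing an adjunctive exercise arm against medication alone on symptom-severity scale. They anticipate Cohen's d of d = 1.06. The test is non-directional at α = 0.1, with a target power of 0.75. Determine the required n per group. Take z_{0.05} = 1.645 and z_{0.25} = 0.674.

n = 10 per group

For two independent groups with equal n: n = 2·((z_{α/2} + z_β) / d)².
z_{α/2} + z_β = 1.645 + 0.674 = 2.319.
n = 2 × (2.319 / 1.06)² = 2 × 2.188² = 2 × 4.79 = 9.6.
Round up to the next whole participant.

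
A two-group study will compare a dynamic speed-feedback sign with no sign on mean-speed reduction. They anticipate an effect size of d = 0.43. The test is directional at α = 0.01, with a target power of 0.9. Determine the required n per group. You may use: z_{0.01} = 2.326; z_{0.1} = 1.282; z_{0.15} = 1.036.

n = 141 per group

For two independent groups with equal n: n = 2·((z_{α} + z_β) / d)².
z_{α} + z_β = 2.326 + 1.282 = 3.608.
n = 2 × (3.608 / 0.43)² = 2 × 8.391² = 2 × 70.40 = 140.8.
Round up to the next whole participant.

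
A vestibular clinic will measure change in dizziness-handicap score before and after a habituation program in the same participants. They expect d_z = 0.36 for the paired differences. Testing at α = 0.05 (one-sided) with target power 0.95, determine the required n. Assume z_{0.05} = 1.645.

For a paired (one-sample on differences) test: n = ((z_{α} + z_β) / d)².
z_{α} + z_β = 1.645 + 1.645 = 3.290.
n = (3.290 / 0.36)² = 9.139² = 83.52.
Round up.

n = 84 pairs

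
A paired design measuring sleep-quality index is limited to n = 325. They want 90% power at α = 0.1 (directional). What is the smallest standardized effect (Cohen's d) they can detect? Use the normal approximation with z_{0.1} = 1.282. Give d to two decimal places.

d_min ≈ 0.14

For a single sample (or paired design) of n = 325: d_min = (z_{α} + z_β)/√n.
z-sum = 1.282 + 1.282 = 2.564.
d_min = 2.564 / √325 = 2.564 / 18.028 = 0.142.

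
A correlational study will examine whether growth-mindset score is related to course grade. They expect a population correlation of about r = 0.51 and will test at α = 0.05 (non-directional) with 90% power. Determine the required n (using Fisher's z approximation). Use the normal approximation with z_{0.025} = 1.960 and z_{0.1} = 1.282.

Fisher's z: C = ½·ln((1+r)/(1−r)) = ½·ln(3.0816) = 0.5627.
n = ((z_{α/2} + z_β)/C)² + 3.
(1.960 + 1.282) / 0.5627 = 3.242 / 0.5627 = 5.762.
n = 5.762² + 3 = 33.19 + 3 = 36.2.
Round up.

n = 37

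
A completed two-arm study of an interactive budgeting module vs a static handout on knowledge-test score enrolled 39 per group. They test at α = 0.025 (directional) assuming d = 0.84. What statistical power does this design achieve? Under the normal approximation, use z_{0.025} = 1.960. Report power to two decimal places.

power ≈ 0.96

For two equal groups, power = Φ(d·√(n/2) − z_{α}).
d·√(n/2) = 0.84 × √(39/2) = 0.84 × 4.416 = 3.709.
z_β = 3.709 − 1.960 = 1.749.
Power = Φ(1.749) = 0.960.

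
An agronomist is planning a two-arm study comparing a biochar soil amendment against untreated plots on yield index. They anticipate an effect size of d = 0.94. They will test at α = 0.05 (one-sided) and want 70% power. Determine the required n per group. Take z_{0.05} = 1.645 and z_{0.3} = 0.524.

For two independent groups with equal n: n = 2·((z_{α} + z_β) / d)².
z_{α} + z_β = 1.645 + 0.524 = 2.169.
n = 2 × (2.169 / 0.94)² = 2 × 2.307² = 2 × 5.32 = 10.6.
Round up to the next whole participant.

n = 11 per group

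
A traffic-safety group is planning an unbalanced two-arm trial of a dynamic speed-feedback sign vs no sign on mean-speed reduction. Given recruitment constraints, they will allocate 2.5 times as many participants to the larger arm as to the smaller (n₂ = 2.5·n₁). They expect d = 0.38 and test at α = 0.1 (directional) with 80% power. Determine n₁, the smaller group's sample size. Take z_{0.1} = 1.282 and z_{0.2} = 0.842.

n₁ = 44

With allocation ratio k = n₂/n₁ = 2.5, Var(x̄₁−x̄₂) = σ²(1/n₁ + 1/(k·n₁)) = σ²·(k+1)/(k·n₁).
So n₁ = (1 + 1/k)·((z_{α} + z_β)/d)² = 1.400 × (2.124/0.38)².
n₁ = 1.400 × 31.24 = 43.7.
Round up: n₁ = 44, giving n₂ = 2.5 × 44 = 110.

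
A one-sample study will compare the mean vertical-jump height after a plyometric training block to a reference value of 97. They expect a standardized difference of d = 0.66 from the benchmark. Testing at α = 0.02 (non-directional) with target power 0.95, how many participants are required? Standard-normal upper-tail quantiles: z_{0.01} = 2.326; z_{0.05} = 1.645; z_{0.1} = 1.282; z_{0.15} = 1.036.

For a one-sample test: n = ((z_{α/2} + z_β) / d)².
z_{α/2} + z_β = 2.326 + 1.645 = 3.971.
n = (3.971 / 0.66)² = 6.017² = 36.20.
Round up.

n = 37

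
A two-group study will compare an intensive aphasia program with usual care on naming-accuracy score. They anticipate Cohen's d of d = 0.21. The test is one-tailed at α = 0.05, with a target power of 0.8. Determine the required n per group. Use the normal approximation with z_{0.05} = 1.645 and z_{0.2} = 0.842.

n = 281 per group

For two independent groups with equal n: n = 2·((z_{α} + z_β) / d)².
z_{α} + z_β = 1.645 + 0.842 = 2.487.
n = 2 × (2.487 / 0.21)² = 2 × 11.843² = 2 × 140.25 = 280.5.
Round up to the next whole participant.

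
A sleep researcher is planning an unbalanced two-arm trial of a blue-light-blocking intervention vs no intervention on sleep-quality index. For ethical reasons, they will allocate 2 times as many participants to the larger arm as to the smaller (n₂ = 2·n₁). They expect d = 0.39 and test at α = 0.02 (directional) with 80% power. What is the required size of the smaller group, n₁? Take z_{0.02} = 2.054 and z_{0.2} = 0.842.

n₁ = 83

With allocation ratio k = n₂/n₁ = 2, Var(x̄₁−x̄₂) = σ²(1/n₁ + 1/(k·n₁)) = σ²·(k+1)/(k·n₁).
So n₁ = (1 + 1/k)·((z_{α} + z_β)/d)² = 1.500 × (2.896/0.39)².
n₁ = 1.500 × 55.14 = 82.7.
Round up: n₁ = 83, giving n₂ = 2 × 83 = 166.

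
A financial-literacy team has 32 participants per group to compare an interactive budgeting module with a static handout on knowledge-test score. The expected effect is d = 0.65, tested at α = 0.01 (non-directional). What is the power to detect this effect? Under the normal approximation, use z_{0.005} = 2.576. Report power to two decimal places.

power ≈ 0.51

For two equal groups, power = Φ(d·√(n/2) − z_{α/2}).
d·√(n/2) = 0.65 × √(32/2) = 0.65 × 4.000 = 2.600.
z_β = 2.600 − 2.576 = 0.024.
Power = Φ(0.024) = 0.510.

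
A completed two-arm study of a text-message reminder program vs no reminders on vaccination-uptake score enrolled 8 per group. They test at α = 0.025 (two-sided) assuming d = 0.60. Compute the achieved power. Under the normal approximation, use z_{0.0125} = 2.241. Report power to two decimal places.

For two equal groups, power = Φ(d·√(n/2) − z_{α/2}).
d·√(n/2) = 0.60 × √(8/2) = 0.60 × 2.000 = 1.200.
z_β = 1.200 − 2.241 = -1.041.
Power = Φ(-1.041) = 0.149.

power ≈ 0.15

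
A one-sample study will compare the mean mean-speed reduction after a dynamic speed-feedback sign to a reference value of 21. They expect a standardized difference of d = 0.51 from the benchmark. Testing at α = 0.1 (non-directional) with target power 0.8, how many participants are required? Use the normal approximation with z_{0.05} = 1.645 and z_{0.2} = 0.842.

For a one-sample test: n = ((z_{α/2} + z_β) / d)².
z_{α/2} + z_β = 1.645 + 0.842 = 2.487.
n = (2.487 / 0.51)² = 4.876² = 23.78.
Round up.

n = 24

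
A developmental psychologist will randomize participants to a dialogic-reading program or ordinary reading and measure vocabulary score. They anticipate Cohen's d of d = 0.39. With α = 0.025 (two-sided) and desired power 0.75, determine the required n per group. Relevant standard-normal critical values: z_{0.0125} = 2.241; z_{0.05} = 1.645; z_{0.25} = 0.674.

For two independent groups with equal n: n = 2·((z_{α/2} + z_β) / d)².
z_{α/2} + z_β = 2.241 + 0.674 = 2.915.
n = 2 × (2.915 / 0.39)² = 2 × 7.474² = 2 × 55.87 = 111.7.
Round up to the next whole participant.

n = 112 per group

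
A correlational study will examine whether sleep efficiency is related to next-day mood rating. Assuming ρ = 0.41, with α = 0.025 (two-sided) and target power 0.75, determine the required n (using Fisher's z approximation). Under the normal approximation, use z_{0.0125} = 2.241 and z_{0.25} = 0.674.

n = 48

Fisher's z: C = ½·ln((1+r)/(1−r)) = ½·ln(2.3898) = 0.4356.
n = ((z_{α/2} + z_β)/C)² + 3.
(2.241 + 0.674) / 0.4356 = 2.915 / 0.4356 = 6.692.
n = 6.692² + 3 = 44.78 + 3 = 47.8.
Round up.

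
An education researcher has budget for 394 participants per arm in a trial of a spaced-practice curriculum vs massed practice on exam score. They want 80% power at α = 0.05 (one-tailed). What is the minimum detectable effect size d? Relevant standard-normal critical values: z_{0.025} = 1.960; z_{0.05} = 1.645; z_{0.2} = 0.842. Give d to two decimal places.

For two independent groups of n = 394 each: d_min = (z_{α} + z_β)·√(2/n).
z-sum = 1.645 + 0.842 = 2.487.
d_min = 2.487 × √(2/394) = 2.487 × 0.0712 = 0.177.

d_min ≈ 0.18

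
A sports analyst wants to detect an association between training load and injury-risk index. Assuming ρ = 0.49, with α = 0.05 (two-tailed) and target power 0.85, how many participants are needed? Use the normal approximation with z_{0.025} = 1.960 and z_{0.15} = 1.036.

Fisher's z: C = ½·ln((1+r)/(1−r)) = ½·ln(2.9216) = 0.5361.
n = ((z_{α/2} + z_β)/C)² + 3.
(1.960 + 1.036) / 0.5361 = 2.996 / 0.5361 = 5.589.
n = 5.589² + 3 = 31.23 + 3 = 34.2.
Round up.

n = 35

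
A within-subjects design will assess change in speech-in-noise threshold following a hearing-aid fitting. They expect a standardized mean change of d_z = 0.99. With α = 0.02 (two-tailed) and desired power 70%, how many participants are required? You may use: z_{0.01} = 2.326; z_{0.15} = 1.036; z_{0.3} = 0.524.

For a paired (one-sample on differences) test: n = ((z_{α/2} + z_β) / d)².
z_{α/2} + z_β = 2.326 + 0.524 = 2.850.
n = (2.850 / 0.99)² = 2.879² = 8.29.
Round up.

n = 9 pairs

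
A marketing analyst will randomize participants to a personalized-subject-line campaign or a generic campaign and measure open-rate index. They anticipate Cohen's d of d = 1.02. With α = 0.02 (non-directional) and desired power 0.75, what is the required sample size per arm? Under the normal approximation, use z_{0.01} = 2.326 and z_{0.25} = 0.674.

For two independent groups with equal n: n = 2·((z_{α/2} + z_β) / d)².
z_{α/2} + z_β = 2.326 + 0.674 = 3.000.
n = 2 × (3.000 / 1.02)² = 2 × 2.941² = 2 × 8.65 = 17.3.
Round up to the next whole participant.

n = 18 per group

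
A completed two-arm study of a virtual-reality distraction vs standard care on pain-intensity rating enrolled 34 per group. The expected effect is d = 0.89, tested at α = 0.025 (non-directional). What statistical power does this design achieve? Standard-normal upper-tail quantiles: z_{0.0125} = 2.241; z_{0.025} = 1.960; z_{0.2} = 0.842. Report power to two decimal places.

For two equal groups, power = Φ(d·√(n/2) − z_{α/2}).
d·√(n/2) = 0.89 × √(34/2) = 0.89 × 4.123 = 3.670.
z_β = 3.670 − 2.241 = 1.429.
Power = Φ(1.429) = 0.923.

power ≈ 0.92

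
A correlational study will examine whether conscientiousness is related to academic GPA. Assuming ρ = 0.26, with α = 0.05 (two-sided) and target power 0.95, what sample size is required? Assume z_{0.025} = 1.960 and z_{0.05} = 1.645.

Fisher's z: C = ½·ln((1+r)/(1−r)) = ½·ln(1.7027) = 0.2661.
n = ((z_{α/2} + z_β)/C)² + 3.
(1.960 + 1.645) / 0.2661 = 3.605 / 0.2661 = 13.548.
n = 13.548² + 3 = 183.54 + 3 = 186.5.
Round up.

n = 187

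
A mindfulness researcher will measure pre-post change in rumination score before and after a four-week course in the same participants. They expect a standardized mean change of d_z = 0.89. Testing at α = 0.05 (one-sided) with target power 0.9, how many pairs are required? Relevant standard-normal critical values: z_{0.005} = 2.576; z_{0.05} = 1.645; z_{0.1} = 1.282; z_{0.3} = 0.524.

n = 11 pairs

For a paired (one-sample on differences) test: n = ((z_{α} + z_β) / d)².
z_{α} + z_β = 1.645 + 1.282 = 2.927.
n = (2.927 / 0.89)² = 3.289² = 10.82.
Round up.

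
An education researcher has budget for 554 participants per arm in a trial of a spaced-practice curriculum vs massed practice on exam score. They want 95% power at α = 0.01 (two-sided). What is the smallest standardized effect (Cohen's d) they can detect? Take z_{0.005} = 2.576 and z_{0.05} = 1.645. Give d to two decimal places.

For two independent groups of n = 554 each: d_min = (z_{α/2} + z_β)·√(2/n).
z-sum = 2.576 + 1.645 = 4.221.
d_min = 4.221 × √(2/554) = 4.221 × 0.0601 = 0.254.

d_min ≈ 0.25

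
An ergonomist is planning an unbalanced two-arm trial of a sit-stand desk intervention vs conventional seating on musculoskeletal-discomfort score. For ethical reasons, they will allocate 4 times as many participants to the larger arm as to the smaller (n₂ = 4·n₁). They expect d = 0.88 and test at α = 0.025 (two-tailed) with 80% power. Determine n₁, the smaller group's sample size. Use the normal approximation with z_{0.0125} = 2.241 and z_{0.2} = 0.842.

n₁ = 16

With allocation ratio k = n₂/n₁ = 4, Var(x̄₁−x̄₂) = σ²(1/n₁ + 1/(k·n₁)) = σ²·(k+1)/(k·n₁).
So n₁ = (1 + 1/k)·((z_{α/2} + z_β)/d)² = 1.250 × (3.083/0.88)².
n₁ = 1.250 × 12.27 = 15.3.
Round up: n₁ = 16, giving n₂ = 4 × 16 = 64.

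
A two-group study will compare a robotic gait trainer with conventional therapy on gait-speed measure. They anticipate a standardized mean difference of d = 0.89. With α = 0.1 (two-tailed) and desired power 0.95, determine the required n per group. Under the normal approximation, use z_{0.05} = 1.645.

n = 28 per group

For two independent groups with equal n: n = 2·((z_{α/2} + z_β) / d)².
z_{α/2} + z_β = 1.645 + 1.645 = 3.290.
n = 2 × (3.290 / 0.89)² = 2 × 3.697² = 2 × 13.67 = 27.3.
Round up to the next whole participant.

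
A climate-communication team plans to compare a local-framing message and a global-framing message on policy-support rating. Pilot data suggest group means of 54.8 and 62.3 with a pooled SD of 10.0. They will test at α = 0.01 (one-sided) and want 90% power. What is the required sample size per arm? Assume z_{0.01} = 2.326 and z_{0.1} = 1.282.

n = 47 per group

Cohen's d = |M₁ − M₂| / SD_pooled = |54.8 − 62.3| / 10.0 = 7.5 / 10.0 = 0.750.
For two independent groups with equal n: n = 2·((z_{α} + z_β) / d)².
z_{α} + z_β = 2.326 + 1.282 = 3.608.
n = 2 × (3.608 / 0.750)² = 2 × 4.811² = 2 × 23.14 = 46.3.
Round up to the next whole participant.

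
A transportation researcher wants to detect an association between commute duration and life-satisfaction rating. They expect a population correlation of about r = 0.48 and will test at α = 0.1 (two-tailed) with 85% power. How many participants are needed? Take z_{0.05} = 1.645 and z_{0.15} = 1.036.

Fisher's z: C = ½·ln((1+r)/(1−r)) = ½·ln(2.8462) = 0.5230.
n = ((z_{α/2} + z_β)/C)² + 3.
(1.645 + 1.036) / 0.5230 = 2.681 / 0.5230 = 5.126.
n = 5.126² + 3 = 26.28 + 3 = 29.3.
Round up.

n = 30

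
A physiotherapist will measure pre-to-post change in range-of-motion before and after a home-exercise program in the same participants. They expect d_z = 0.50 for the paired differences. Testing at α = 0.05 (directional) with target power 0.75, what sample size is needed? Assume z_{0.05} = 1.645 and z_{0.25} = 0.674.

n = 22 pairs

For a paired (one-sample on differences) test: n = ((z_{α} + z_β) / d)².
z_{α} + z_β = 1.645 + 0.674 = 2.319.
n = (2.319 / 0.50)² = 4.638² = 21.51.
Round up.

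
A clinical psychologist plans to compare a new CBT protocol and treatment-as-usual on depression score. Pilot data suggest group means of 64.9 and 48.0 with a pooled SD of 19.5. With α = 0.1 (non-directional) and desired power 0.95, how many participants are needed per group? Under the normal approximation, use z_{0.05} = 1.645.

Cohen's d = |M₁ − M₂| / SD_pooled = |64.9 − 48.0| / 19.5 = 16.9 / 19.5 = 0.867.
For two independent groups with equal n: n = 2·((z_{α/2} + z_β) / d)².
z_{α/2} + z_β = 1.645 + 1.645 = 3.290.
n = 2 × (3.290 / 0.867)² = 2 × 3.795² = 2 × 14.40 = 28.8.
Round up to the next whole participant.

n = 29 per group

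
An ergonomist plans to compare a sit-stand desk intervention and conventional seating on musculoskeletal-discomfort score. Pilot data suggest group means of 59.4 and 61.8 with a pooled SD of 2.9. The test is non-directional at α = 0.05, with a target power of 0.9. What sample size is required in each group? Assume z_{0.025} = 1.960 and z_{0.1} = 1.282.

n = 31 per group

Cohen's d = |M₁ − M₂| / SD_pooled = |59.4 − 61.8| / 2.9 = 2.4 / 2.9 = 0.828.
For two independent groups with equal n: n = 2·((z_{α/2} + z_β) / d)².
z_{α/2} + z_β = 1.960 + 1.282 = 3.242.
n = 2 × (3.242 / 0.828)² = 2 × 3.915² = 2 × 15.33 = 30.7.
Round up to the next whole participant.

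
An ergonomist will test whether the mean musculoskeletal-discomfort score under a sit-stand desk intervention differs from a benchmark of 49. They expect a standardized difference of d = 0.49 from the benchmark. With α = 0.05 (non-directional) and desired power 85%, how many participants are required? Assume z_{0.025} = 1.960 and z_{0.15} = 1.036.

For a one-sample test: n = ((z_{α/2} + z_β) / d)².
z_{α/2} + z_β = 1.960 + 1.036 = 2.996.
n = (2.996 / 0.49)² = 6.114² = 37.38.
Round up.

n = 38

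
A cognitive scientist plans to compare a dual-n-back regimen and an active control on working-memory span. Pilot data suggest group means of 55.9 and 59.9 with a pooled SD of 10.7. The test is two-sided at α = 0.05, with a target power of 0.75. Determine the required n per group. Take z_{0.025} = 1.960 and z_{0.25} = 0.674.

n = 100 per group

Cohen's d = |M₁ − M₂| / SD_pooled = |55.9 − 59.9| / 10.7 = 4.0 / 10.7 = 0.374.
For two independent groups with equal n: n = 2·((z_{α/2} + z_β) / d)².
z_{α/2} + z_β = 1.960 + 0.674 = 2.634.
n = 2 × (2.634 / 0.374)² = 2 × 7.043² = 2 × 49.60 = 99.2.
Round up to the next whole participant.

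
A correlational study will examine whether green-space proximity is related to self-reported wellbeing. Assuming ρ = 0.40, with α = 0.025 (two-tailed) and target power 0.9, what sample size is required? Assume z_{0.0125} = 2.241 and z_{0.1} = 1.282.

n = 73

Fisher's z: C = ½·ln((1+r)/(1−r)) = ½·ln(2.3333) = 0.4236.
n = ((z_{α/2} + z_β)/C)² + 3.
(2.241 + 1.282) / 0.4236 = 3.523 / 0.4236 = 8.317.
n = 8.317² + 3 = 69.17 + 3 = 72.2.
Round up.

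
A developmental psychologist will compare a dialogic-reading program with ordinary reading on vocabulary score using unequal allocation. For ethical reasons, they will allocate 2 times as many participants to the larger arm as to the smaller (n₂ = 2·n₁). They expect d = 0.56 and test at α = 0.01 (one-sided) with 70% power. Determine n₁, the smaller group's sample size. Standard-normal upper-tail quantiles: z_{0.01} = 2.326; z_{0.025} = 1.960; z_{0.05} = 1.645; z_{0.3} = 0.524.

n₁ = 39

With allocation ratio k = n₂/n₁ = 2, Var(x̄₁−x̄₂) = σ²(1/n₁ + 1/(k·n₁)) = σ²·(k+1)/(k·n₁).
So n₁ = (1 + 1/k)·((z_{α} + z_β)/d)² = 1.500 × (2.850/0.56)².
n₁ = 1.500 × 25.90 = 38.9.
Round up: n₁ = 39, giving n₂ = 2 × 39 = 78.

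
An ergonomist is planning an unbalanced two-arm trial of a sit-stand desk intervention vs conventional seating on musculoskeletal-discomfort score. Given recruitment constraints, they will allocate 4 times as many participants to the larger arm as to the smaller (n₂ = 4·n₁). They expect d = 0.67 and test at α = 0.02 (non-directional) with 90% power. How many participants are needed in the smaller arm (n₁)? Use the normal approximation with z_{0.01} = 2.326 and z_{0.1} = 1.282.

With allocation ratio k = n₂/n₁ = 4, Var(x̄₁−x̄₂) = σ²(1/n₁ + 1/(k·n₁)) = σ²·(k+1)/(k·n₁).
So n₁ = (1 + 1/k)·((z_{α/2} + z_β)/d)² = 1.250 × (3.608/0.67)².
n₁ = 1.250 × 29.00 = 36.2.
Round up: n₁ = 37, giving n₂ = 4 × 37 = 148.

n₁ = 37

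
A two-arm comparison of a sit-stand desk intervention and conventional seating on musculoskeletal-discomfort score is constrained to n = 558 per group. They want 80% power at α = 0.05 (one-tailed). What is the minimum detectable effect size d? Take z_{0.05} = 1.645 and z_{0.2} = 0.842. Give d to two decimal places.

d_min ≈ 0.15

For two independent groups of n = 558 each: d_min = (z_{α} + z_β)·√(2/n).
z-sum = 1.645 + 0.842 = 2.487.
d_min = 2.487 × √(2/558) = 2.487 × 0.0599 = 0.149.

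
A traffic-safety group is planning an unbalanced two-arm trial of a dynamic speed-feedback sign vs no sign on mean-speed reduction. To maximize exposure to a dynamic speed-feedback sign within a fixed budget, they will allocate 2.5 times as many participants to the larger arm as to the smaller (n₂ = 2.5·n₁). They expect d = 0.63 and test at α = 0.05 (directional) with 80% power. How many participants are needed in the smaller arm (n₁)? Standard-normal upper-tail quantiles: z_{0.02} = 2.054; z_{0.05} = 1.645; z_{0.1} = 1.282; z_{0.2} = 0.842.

With allocation ratio k = n₂/n₁ = 2.5, Var(x̄₁−x̄₂) = σ²(1/n₁ + 1/(k·n₁)) = σ²·(k+1)/(k·n₁).
So n₁ = (1 + 1/k)·((z_{α} + z_β)/d)² = 1.400 × (2.487/0.63)².
n₁ = 1.400 × 15.58 = 21.8.
Round up: n₁ = 22, giving n₂ = 2.5 × 22 = 55.

n₁ = 22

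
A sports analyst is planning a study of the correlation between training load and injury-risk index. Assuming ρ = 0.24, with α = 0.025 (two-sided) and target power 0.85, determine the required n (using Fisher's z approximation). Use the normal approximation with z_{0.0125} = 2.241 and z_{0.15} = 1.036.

Fisher's z: C = ½·ln((1+r)/(1−r)) = ½·ln(1.6316) = 0.2448.
n = ((z_{α/2} + z_β)/C)² + 3.
(2.241 + 1.036) / 0.2448 = 3.277 / 0.2448 = 13.386.
n = 13.386² + 3 = 179.20 + 3 = 182.2.
Round up.

n = 183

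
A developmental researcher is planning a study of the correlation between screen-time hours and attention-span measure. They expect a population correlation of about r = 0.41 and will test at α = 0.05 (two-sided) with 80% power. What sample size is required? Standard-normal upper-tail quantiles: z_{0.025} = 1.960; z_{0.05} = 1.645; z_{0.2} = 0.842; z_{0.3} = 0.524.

Fisher's z: C = ½·ln((1+r)/(1−r)) = ½·ln(2.3898) = 0.4356.
n = ((z_{α/2} + z_β)/C)² + 3.
(1.960 + 0.842) / 0.4356 = 2.802 / 0.4356 = 6.433.
n = 6.433² + 3 = 41.38 + 3 = 44.4.
Round up.

n = 45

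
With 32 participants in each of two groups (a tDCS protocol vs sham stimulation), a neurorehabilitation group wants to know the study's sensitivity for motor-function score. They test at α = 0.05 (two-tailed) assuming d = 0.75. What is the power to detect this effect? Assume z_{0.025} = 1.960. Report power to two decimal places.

For two equal groups, power = Φ(d·√(n/2) − z_{α/2}).
d·√(n/2) = 0.75 × √(32/2) = 0.75 × 4.000 = 3.000.
z_β = 3.000 − 1.960 = 1.040.
Power = Φ(1.040) = 0.851.

power ≈ 0.85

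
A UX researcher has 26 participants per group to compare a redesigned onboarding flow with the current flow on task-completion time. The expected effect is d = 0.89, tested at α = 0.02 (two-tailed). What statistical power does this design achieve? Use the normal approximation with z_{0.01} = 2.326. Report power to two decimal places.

For two equal groups, power = Φ(d·√(n/2) − z_{α/2}).
d·√(n/2) = 0.89 × √(26/2) = 0.89 × 3.606 = 3.209.
z_β = 3.209 − 2.326 = 0.883.
Power = Φ(0.883) = 0.811.

power ≈ 0.81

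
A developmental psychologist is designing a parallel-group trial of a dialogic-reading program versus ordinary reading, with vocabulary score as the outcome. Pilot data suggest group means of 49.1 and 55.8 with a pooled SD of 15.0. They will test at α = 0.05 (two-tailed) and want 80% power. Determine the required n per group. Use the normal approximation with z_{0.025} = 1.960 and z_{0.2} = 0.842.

n = 79 per group

Cohen's d = |M₁ − M₂| / SD_pooled = |49.1 − 55.8| / 15.0 = 6.7 / 15.0 = 0.447.
For two independent groups with equal n: n = 2·((z_{α/2} + z_β) / d)².
z_{α/2} + z_β = 1.960 + 0.842 = 2.802.
n = 2 × (2.802 / 0.447)² = 2 × 6.268² = 2 × 39.29 = 78.6.
Round up to the next whole participant.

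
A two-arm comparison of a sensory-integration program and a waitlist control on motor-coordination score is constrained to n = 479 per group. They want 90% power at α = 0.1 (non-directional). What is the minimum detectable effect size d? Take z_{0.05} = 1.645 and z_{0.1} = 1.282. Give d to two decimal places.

d_min ≈ 0.19

For two independent groups of n = 479 each: d_min = (z_{α/2} + z_β)·√(2/n).
z-sum = 1.645 + 1.282 = 2.927.
d_min = 2.927 × √(2/479) = 2.927 × 0.0646 = 0.189.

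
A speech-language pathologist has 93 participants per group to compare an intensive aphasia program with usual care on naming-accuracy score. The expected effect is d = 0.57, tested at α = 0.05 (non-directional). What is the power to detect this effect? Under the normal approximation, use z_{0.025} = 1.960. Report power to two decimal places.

power ≈ 0.97

For two equal groups, power = Φ(d·√(n/2) − z_{α/2}).
d·√(n/2) = 0.57 × √(93/2) = 0.57 × 6.819 = 3.887.
z_β = 3.887 − 1.960 = 1.927.
Power = Φ(1.927) = 0.973.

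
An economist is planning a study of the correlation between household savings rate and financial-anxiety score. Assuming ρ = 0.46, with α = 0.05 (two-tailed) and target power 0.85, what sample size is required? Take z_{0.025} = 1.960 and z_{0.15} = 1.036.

Fisher's z: C = ½·ln((1+r)/(1−r)) = ½·ln(2.7037) = 0.4973.
n = ((z_{α/2} + z_β)/C)² + 3.
(1.960 + 1.036) / 0.4973 = 2.996 / 0.4973 = 6.025.
n = 6.025² + 3 = 36.29 + 3 = 39.3.
Round up.

n = 40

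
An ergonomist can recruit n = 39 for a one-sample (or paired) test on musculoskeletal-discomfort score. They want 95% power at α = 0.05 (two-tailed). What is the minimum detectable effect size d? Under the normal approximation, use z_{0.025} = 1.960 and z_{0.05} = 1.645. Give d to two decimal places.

For a single sample (or paired design) of n = 39: d_min = (z_{α/2} + z_β)/√n.
z-sum = 1.960 + 1.645 = 3.605.
d_min = 3.605 / √39 = 3.605 / 6.245 = 0.577.

d_min ≈ 0.58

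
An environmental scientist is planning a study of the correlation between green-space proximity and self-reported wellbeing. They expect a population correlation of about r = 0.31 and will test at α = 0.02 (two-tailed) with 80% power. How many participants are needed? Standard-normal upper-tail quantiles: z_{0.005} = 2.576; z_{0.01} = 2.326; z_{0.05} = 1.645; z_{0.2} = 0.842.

Fisher's z: C = ½·ln((1+r)/(1−r)) = ½·ln(1.8986) = 0.3205.
n = ((z_{α/2} + z_β)/C)² + 3.
(2.326 + 0.842) / 0.3205 = 3.168 / 0.3205 = 9.885.
n = 9.885² + 3 = 97.70 + 3 = 100.7.
Round up.

n = 101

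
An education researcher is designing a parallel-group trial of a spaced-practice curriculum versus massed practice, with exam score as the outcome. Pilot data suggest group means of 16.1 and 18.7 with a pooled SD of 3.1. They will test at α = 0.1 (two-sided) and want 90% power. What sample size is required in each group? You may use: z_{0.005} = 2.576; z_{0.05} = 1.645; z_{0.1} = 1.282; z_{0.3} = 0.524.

Cohen's d = |M₁ − M₂| / SD_pooled = |16.1 − 18.7| / 3.1 = 2.6 / 3.1 = 0.839.
For two independent groups with equal n: n = 2·((z_{α/2} + z_β) / d)².
z_{α/2} + z_β = 1.645 + 1.282 = 2.927.
n = 2 × (2.927 / 0.839)² = 2 × 3.489² = 2 × 12.17 = 24.3.
Round up to the next whole participant.

n = 25 per group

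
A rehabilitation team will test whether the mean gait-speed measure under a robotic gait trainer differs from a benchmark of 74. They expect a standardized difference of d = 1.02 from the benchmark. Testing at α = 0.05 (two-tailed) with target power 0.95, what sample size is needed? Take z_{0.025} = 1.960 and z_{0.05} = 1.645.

For a one-sample test: n = ((z_{α/2} + z_β) / d)².
z_{α/2} + z_β = 1.960 + 1.645 = 3.605.
n = (3.605 / 1.02)² = 3.534² = 12.49.
Round up.

n = 13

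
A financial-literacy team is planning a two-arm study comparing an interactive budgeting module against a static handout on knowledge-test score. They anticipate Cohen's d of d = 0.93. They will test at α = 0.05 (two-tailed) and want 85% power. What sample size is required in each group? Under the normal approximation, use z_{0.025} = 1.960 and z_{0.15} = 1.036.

For two independent groups with equal n: n = 2·((z_{α/2} + z_β) / d)².
z_{α/2} + z_β = 1.960 + 1.036 = 2.996.
n = 2 × (2.996 / 0.93)² = 2 × 3.222² = 2 × 10.38 = 20.8.
Round up to the next whole participant.

n = 21 per group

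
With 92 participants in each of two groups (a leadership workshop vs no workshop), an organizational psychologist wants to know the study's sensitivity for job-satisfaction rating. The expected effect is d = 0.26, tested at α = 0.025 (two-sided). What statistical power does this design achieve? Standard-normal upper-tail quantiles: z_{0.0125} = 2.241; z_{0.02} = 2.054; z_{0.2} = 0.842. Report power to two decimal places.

For two equal groups, power = Φ(d·√(n/2) − z_{α/2}).
d·√(n/2) = 0.26 × √(92/2) = 0.26 × 6.782 = 1.763.
z_β = 1.763 − 2.241 = -0.478.
Power = Φ(-0.478) = 0.316.

power ≈ 0.32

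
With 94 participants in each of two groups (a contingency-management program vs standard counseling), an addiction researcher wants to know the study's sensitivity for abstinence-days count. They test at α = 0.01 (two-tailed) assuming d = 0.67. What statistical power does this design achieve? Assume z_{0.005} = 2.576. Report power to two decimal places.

For two equal groups, power = Φ(d·√(n/2) − z_{α/2}).
d·√(n/2) = 0.67 × √(94/2) = 0.67 × 6.856 = 4.593.
z_β = 4.593 − 2.576 = 2.017.
Power = Φ(2.017) = 0.978.

power ≈ 0.98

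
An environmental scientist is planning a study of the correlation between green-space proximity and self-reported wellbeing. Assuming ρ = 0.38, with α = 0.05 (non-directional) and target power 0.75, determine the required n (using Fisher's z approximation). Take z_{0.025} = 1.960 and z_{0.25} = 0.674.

Fisher's z: C = ½·ln((1+r)/(1−r)) = ½·ln(2.2258) = 0.4001.
n = ((z_{α/2} + z_β)/C)² + 3.
(1.960 + 0.674) / 0.4001 = 2.634 / 0.4001 = 6.583.
n = 6.583² + 3 = 43.34 + 3 = 46.3.
Round up.

n = 47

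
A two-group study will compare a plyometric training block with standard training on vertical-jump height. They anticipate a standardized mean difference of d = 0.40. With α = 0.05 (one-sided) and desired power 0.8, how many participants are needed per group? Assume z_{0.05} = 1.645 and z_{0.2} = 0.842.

For two independent groups with equal n: n = 2·((z_{α} + z_β) / d)².
z_{α} + z_β = 1.645 + 0.842 = 2.487.
n = 2 × (2.487 / 0.40)² = 2 × 6.218² = 2 × 38.66 = 77.3.
Round up to the next whole participant.

n = 78 per group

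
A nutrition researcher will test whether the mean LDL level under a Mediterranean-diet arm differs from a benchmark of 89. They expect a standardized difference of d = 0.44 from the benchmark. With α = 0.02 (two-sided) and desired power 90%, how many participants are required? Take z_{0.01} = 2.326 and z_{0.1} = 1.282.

n = 68

For a one-sample test: n = ((z_{α/2} + z_β) / d)².
z_{α/2} + z_β = 2.326 + 1.282 = 3.608.
n = (3.608 / 0.44)² = 8.200² = 67.24.
Round up.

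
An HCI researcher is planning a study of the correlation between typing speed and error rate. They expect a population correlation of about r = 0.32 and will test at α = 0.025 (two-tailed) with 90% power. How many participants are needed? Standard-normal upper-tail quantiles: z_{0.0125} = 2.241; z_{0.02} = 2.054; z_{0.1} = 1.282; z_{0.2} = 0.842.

n = 116

Fisher's z: C = ½·ln((1+r)/(1−r)) = ½·ln(1.9412) = 0.3316.
n = ((z_{α/2} + z_β)/C)² + 3.
(2.241 + 1.282) / 0.3316 = 3.523 / 0.3316 = 10.624.
n = 10.624² + 3 = 112.87 + 3 = 115.9.
Round up.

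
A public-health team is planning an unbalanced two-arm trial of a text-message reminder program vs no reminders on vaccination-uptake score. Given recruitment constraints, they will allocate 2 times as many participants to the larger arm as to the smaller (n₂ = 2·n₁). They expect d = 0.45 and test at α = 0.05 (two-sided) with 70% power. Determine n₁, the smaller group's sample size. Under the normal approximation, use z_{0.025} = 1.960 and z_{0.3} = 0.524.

With allocation ratio k = n₂/n₁ = 2, Var(x̄₁−x̄₂) = σ²(1/n₁ + 1/(k·n₁)) = σ²·(k+1)/(k·n₁).
So n₁ = (1 + 1/k)·((z_{α/2} + z_β)/d)² = 1.500 × (2.484/0.45)².
n₁ = 1.500 × 30.47 = 45.7.
Round up: n₁ = 46, giving n₂ = 2 × 46 = 92.

n₁ = 46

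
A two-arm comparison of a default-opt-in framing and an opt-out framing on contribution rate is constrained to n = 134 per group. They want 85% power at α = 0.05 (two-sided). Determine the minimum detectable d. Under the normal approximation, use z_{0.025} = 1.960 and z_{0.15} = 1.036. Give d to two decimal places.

For two independent groups of n = 134 each: d_min = (z_{α/2} + z_β)·√(2/n).
z-sum = 1.960 + 1.036 = 2.996.
d_min = 2.996 × √(2/134) = 2.996 × 0.1222 = 0.366.

d_min ≈ 0.37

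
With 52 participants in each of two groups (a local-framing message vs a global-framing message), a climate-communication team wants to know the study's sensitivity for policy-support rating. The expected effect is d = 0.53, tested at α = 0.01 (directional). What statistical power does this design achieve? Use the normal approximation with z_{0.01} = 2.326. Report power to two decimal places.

power ≈ 0.65

For two equal groups, power = Φ(d·√(n/2) − z_{α}).
d·√(n/2) = 0.53 × √(52/2) = 0.53 × 5.099 = 2.702.
z_β = 2.702 − 2.326 = 0.376.
Power = Φ(0.376) = 0.647.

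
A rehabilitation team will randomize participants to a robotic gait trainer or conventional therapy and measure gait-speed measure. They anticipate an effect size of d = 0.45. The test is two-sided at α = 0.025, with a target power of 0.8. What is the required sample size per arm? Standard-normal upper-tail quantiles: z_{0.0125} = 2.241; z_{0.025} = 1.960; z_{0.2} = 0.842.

n = 94 per group

For two independent groups with equal n: n = 2·((z_{α/2} + z_β) / d)².
z_{α/2} + z_β = 2.241 + 0.842 = 3.083.
n = 2 × (3.083 / 0.45)² = 2 × 6.851² = 2 × 46.94 = 93.9.
Round up to the next whole participant.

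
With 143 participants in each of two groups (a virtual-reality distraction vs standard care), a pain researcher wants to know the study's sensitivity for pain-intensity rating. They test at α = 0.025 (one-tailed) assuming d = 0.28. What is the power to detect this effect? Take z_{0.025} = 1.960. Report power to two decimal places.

power ≈ 0.66

For two equal groups, power = Φ(d·√(n/2) − z_{α}).
d·√(n/2) = 0.28 × √(143/2) = 0.28 × 8.456 = 2.368.
z_β = 2.368 − 1.960 = 0.408.
Power = Φ(0.408) = 0.658.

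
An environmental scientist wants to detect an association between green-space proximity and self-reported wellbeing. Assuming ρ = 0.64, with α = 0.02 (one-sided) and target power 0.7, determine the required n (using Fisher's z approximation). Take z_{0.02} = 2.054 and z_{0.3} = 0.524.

n = 15

Fisher's z: C = ½·ln((1+r)/(1−r)) = ½·ln(4.5556) = 0.7582.
n = ((z_{α} + z_β)/C)² + 3.
(2.054 + 0.524) / 0.7582 = 2.578 / 0.7582 = 3.400.
n = 3.400² + 3 = 11.56 + 3 = 14.6.
Round up.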